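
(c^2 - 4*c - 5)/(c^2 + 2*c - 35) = (c + 1)/(c + 7)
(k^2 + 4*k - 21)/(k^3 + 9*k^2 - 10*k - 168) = (k - 3)/(k^2 + 2*k - 24)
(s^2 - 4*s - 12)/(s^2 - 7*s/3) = 3*(s^2 - 4*s - 12)/(s*(3*s - 7))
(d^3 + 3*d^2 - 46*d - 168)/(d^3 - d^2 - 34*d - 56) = (d + 6)/(d + 2)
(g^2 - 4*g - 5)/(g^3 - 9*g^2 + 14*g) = (g^2 - 4*g - 5)/(g*(g^2 - 9*g + 14))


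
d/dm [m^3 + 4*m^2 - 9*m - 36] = 3*m^2 + 8*m - 9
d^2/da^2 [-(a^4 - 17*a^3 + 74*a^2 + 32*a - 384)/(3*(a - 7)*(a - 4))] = 2*(-a^6 + 33*a^5 - 447*a^4 + 3199*a^3 - 13044*a^2 + 30000*a - 32160)/(3*(a^6 - 33*a^5 + 447*a^4 - 3179*a^3 + 12516*a^2 - 25872*a + 21952))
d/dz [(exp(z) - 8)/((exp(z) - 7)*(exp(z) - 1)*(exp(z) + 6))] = 2*(-exp(3*z) + 13*exp(2*z) - 16*exp(z) - 143)*exp(z)/(exp(6*z) - 4*exp(5*z) - 78*exp(4*z) + 248*exp(3*z) + 1513*exp(2*z) - 3444*exp(z) + 1764)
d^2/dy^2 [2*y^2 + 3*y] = 4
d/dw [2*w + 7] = 2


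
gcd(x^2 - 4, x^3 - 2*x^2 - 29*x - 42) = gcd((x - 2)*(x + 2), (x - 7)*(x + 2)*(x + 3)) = x + 2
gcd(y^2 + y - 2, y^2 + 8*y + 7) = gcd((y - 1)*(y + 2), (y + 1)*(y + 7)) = 1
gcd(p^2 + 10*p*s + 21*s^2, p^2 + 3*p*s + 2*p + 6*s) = p + 3*s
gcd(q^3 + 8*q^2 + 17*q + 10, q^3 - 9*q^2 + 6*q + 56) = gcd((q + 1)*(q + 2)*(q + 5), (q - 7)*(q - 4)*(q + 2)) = q + 2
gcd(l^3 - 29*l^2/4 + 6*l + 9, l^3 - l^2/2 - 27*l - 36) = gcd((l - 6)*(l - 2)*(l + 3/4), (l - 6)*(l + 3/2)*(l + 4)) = l - 6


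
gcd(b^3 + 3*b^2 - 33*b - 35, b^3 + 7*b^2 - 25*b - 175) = b^2 + 2*b - 35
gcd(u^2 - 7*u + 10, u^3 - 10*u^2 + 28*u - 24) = u - 2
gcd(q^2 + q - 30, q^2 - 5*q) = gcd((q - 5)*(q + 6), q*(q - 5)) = q - 5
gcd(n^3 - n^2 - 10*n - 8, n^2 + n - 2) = n + 2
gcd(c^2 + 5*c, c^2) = c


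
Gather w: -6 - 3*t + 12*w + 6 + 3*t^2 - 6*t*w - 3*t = 3*t^2 - 6*t + w*(12 - 6*t)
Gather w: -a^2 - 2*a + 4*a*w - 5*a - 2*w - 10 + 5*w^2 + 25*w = -a^2 - 7*a + 5*w^2 + w*(4*a + 23) - 10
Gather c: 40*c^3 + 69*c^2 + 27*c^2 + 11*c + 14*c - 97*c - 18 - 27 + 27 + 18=40*c^3 + 96*c^2 - 72*c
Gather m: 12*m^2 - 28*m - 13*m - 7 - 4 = 12*m^2 - 41*m - 11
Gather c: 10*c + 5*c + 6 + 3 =15*c + 9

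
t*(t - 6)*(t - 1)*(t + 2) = t^4 - 5*t^3 - 8*t^2 + 12*t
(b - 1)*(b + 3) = b^2 + 2*b - 3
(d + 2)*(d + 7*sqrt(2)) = d^2 + 2*d + 7*sqrt(2)*d + 14*sqrt(2)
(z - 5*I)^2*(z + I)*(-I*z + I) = -I*z^4 - 9*z^3 + I*z^3 + 9*z^2 + 15*I*z^2 - 25*z - 15*I*z + 25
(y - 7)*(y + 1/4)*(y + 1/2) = y^3 - 25*y^2/4 - 41*y/8 - 7/8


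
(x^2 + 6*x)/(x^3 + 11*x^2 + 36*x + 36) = x/(x^2 + 5*x + 6)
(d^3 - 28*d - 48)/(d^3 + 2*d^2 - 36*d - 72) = (d + 4)/(d + 6)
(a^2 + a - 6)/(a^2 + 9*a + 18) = (a - 2)/(a + 6)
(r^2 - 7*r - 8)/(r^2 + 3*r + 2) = (r - 8)/(r + 2)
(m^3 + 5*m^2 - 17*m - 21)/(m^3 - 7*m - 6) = (m + 7)/(m + 2)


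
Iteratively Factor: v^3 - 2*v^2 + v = (v - 1)*(v^2 - v) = v*(v - 1)*(v - 1)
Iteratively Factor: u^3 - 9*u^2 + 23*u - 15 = (u - 3)*(u^2 - 6*u + 5) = (u - 5)*(u - 3)*(u - 1)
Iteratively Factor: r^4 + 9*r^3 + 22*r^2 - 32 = (r - 1)*(r^3 + 10*r^2 + 32*r + 32) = (r - 1)*(r + 4)*(r^2 + 6*r + 8) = (r - 1)*(r + 4)^2*(r + 2)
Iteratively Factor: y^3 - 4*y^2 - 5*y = (y + 1)*(y^2 - 5*y) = (y - 5)*(y + 1)*(y)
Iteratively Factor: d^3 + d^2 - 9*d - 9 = (d + 3)*(d^2 - 2*d - 3) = (d + 1)*(d + 3)*(d - 3)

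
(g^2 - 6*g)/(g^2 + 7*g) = (g - 6)/(g + 7)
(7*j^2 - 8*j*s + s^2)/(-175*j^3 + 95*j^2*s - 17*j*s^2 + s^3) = (-j + s)/(25*j^2 - 10*j*s + s^2)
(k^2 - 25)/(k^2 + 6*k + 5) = (k - 5)/(k + 1)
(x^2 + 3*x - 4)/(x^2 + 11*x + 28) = (x - 1)/(x + 7)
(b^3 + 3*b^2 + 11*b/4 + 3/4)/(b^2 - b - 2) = (b^2 + 2*b + 3/4)/(b - 2)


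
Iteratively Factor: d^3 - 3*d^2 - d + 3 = (d - 3)*(d^2 - 1) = (d - 3)*(d + 1)*(d - 1)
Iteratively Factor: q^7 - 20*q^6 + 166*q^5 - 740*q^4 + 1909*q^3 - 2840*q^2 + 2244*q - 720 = (q - 3)*(q^6 - 17*q^5 + 115*q^4 - 395*q^3 + 724*q^2 - 668*q + 240) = (q - 3)*(q - 1)*(q^5 - 16*q^4 + 99*q^3 - 296*q^2 + 428*q - 240) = (q - 4)*(q - 3)*(q - 1)*(q^4 - 12*q^3 + 51*q^2 - 92*q + 60) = (q - 5)*(q - 4)*(q - 3)*(q - 1)*(q^3 - 7*q^2 + 16*q - 12) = (q - 5)*(q - 4)*(q - 3)*(q - 2)*(q - 1)*(q^2 - 5*q + 6) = (q - 5)*(q - 4)*(q - 3)*(q - 2)^2*(q - 1)*(q - 3)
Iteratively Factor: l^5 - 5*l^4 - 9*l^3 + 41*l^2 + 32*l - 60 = (l - 1)*(l^4 - 4*l^3 - 13*l^2 + 28*l + 60) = (l - 1)*(l + 2)*(l^3 - 6*l^2 - l + 30) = (l - 5)*(l - 1)*(l + 2)*(l^2 - l - 6) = (l - 5)*(l - 1)*(l + 2)^2*(l - 3)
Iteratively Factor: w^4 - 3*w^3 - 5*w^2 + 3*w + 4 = (w + 1)*(w^3 - 4*w^2 - w + 4) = (w + 1)^2*(w^2 - 5*w + 4) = (w - 4)*(w + 1)^2*(w - 1)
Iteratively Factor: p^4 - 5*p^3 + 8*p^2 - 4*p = (p - 2)*(p^3 - 3*p^2 + 2*p) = p*(p - 2)*(p^2 - 3*p + 2) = p*(p - 2)*(p - 1)*(p - 2)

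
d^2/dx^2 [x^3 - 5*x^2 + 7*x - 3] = 6*x - 10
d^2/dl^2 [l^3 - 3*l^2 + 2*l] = 6*l - 6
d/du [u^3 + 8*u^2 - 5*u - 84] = 3*u^2 + 16*u - 5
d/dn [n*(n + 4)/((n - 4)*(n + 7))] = (-n^2 - 56*n - 112)/(n^4 + 6*n^3 - 47*n^2 - 168*n + 784)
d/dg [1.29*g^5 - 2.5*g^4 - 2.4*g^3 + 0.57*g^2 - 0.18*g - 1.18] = 6.45*g^4 - 10.0*g^3 - 7.2*g^2 + 1.14*g - 0.18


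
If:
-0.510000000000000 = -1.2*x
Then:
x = 0.42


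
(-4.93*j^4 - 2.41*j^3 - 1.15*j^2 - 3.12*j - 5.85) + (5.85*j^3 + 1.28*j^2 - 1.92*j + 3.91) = -4.93*j^4 + 3.44*j^3 + 0.13*j^2 - 5.04*j - 1.94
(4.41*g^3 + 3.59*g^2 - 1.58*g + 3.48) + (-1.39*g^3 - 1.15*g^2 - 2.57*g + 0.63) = 3.02*g^3 + 2.44*g^2 - 4.15*g + 4.11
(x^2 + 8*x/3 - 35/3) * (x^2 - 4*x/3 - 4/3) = x^4 + 4*x^3/3 - 149*x^2/9 + 12*x + 140/9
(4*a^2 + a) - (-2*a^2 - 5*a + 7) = 6*a^2 + 6*a - 7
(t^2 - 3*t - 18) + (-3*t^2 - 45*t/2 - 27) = -2*t^2 - 51*t/2 - 45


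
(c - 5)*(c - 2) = c^2 - 7*c + 10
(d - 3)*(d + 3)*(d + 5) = d^3 + 5*d^2 - 9*d - 45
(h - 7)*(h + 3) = h^2 - 4*h - 21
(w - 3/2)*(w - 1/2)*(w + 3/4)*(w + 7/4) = w^4 + w^3/2 - 47*w^2/16 - 3*w/4 + 63/64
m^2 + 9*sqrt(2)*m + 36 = (m + 3*sqrt(2))*(m + 6*sqrt(2))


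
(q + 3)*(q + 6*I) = q^2 + 3*q + 6*I*q + 18*I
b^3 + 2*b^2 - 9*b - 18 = (b - 3)*(b + 2)*(b + 3)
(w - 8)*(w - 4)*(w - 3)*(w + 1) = w^4 - 14*w^3 + 53*w^2 - 28*w - 96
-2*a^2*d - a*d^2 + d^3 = d*(-2*a + d)*(a + d)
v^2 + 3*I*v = v*(v + 3*I)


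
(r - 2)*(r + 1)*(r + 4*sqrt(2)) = r^3 - r^2 + 4*sqrt(2)*r^2 - 4*sqrt(2)*r - 2*r - 8*sqrt(2)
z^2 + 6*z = z*(z + 6)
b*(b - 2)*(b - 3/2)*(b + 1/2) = b^4 - 3*b^3 + 5*b^2/4 + 3*b/2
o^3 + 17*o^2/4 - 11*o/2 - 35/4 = (o - 7/4)*(o + 1)*(o + 5)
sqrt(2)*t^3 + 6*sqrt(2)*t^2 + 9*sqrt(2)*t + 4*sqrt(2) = (t + 1)*(t + 4)*(sqrt(2)*t + sqrt(2))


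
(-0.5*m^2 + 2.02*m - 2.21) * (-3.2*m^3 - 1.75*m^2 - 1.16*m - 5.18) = 1.6*m^5 - 5.589*m^4 + 4.117*m^3 + 4.1143*m^2 - 7.9*m + 11.4478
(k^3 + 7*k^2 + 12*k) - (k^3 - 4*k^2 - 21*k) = 11*k^2 + 33*k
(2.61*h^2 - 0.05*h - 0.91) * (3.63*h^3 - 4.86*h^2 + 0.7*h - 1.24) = 9.4743*h^5 - 12.8661*h^4 - 1.2333*h^3 + 1.1512*h^2 - 0.575*h + 1.1284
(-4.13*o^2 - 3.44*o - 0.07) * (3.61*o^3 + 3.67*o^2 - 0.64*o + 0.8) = -14.9093*o^5 - 27.5755*o^4 - 10.2343*o^3 - 1.3593*o^2 - 2.7072*o - 0.056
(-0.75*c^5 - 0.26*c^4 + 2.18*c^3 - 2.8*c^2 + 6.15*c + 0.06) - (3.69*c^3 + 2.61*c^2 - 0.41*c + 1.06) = -0.75*c^5 - 0.26*c^4 - 1.51*c^3 - 5.41*c^2 + 6.56*c - 1.0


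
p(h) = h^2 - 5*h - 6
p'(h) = 2*h - 5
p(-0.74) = -1.75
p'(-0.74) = -6.48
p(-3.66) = 25.70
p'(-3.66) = -12.32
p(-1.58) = 4.40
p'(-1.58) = -8.16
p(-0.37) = -4.01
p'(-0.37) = -5.74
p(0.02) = -6.10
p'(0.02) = -4.96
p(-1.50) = 3.75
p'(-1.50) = -8.00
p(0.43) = -7.97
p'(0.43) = -4.14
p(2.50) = -12.25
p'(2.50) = 0.00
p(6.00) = 0.00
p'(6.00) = 7.00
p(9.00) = 30.00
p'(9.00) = 13.00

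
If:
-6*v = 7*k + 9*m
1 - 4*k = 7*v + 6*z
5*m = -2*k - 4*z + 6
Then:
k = 408 - 432*z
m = 172*z - 162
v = 246*z - 233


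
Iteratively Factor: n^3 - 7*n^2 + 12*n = (n - 4)*(n^2 - 3*n) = n*(n - 4)*(n - 3)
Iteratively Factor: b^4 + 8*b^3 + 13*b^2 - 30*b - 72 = (b + 3)*(b^3 + 5*b^2 - 2*b - 24) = (b + 3)*(b + 4)*(b^2 + b - 6) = (b - 2)*(b + 3)*(b + 4)*(b + 3)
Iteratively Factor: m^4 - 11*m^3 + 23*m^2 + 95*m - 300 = (m - 5)*(m^3 - 6*m^2 - 7*m + 60) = (m - 5)*(m - 4)*(m^2 - 2*m - 15) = (m - 5)^2*(m - 4)*(m + 3)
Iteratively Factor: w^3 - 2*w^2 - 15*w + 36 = (w - 3)*(w^2 + w - 12) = (w - 3)*(w + 4)*(w - 3)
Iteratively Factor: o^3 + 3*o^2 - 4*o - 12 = (o - 2)*(o^2 + 5*o + 6) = (o - 2)*(o + 2)*(o + 3)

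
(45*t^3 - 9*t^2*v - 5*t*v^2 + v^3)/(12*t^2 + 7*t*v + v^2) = (15*t^2 - 8*t*v + v^2)/(4*t + v)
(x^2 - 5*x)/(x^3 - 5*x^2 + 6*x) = (x - 5)/(x^2 - 5*x + 6)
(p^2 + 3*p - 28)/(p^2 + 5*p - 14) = (p - 4)/(p - 2)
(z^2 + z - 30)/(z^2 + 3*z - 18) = (z - 5)/(z - 3)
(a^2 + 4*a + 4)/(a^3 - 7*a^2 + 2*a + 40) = (a + 2)/(a^2 - 9*a + 20)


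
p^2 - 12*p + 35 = (p - 7)*(p - 5)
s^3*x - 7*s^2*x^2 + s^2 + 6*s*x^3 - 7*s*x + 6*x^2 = (s - 6*x)*(s - x)*(s*x + 1)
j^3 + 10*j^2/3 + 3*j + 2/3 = (j + 1/3)*(j + 1)*(j + 2)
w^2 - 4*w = w*(w - 4)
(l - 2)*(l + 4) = l^2 + 2*l - 8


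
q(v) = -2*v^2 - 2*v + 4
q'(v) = -4*v - 2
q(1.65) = -4.74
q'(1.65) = -8.60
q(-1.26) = 3.34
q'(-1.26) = 3.04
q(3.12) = -21.71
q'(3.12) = -14.48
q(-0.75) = 4.38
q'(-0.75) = 1.00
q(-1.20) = 3.52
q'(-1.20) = 2.80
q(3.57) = -28.63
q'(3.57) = -16.28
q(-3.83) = -17.68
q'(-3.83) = 13.32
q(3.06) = -20.85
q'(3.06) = -14.24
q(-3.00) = -8.00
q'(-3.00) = 10.00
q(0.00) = 4.00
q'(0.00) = -2.00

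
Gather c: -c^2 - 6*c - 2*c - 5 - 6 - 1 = -c^2 - 8*c - 12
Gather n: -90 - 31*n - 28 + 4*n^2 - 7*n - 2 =4*n^2 - 38*n - 120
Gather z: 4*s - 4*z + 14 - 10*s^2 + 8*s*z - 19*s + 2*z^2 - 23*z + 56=-10*s^2 - 15*s + 2*z^2 + z*(8*s - 27) + 70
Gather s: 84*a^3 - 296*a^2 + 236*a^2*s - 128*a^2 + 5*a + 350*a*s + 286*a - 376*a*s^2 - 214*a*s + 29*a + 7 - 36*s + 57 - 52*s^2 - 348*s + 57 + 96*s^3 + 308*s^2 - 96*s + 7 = 84*a^3 - 424*a^2 + 320*a + 96*s^3 + s^2*(256 - 376*a) + s*(236*a^2 + 136*a - 480) + 128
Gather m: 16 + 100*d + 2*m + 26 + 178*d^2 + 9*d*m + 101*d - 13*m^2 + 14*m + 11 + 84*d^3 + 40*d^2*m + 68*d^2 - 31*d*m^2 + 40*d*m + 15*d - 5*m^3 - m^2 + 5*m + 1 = 84*d^3 + 246*d^2 + 216*d - 5*m^3 + m^2*(-31*d - 14) + m*(40*d^2 + 49*d + 21) + 54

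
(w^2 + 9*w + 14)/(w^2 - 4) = (w + 7)/(w - 2)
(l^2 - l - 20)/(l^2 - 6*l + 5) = (l + 4)/(l - 1)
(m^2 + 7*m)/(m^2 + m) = (m + 7)/(m + 1)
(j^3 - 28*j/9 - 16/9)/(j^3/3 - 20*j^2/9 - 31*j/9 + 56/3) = (9*j^3 - 28*j - 16)/(3*j^3 - 20*j^2 - 31*j + 168)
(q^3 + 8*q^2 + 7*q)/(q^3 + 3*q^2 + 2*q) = (q + 7)/(q + 2)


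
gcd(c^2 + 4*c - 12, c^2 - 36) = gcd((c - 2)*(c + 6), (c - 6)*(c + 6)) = c + 6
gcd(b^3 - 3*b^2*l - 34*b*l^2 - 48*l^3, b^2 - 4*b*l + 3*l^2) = 1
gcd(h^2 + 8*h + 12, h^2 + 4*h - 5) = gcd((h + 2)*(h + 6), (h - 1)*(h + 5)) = 1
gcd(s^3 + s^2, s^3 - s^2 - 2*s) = s^2 + s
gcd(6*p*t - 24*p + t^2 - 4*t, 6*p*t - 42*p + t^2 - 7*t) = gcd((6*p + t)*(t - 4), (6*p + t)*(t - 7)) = 6*p + t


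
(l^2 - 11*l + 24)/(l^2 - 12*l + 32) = (l - 3)/(l - 4)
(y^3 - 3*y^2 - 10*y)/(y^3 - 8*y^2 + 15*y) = (y + 2)/(y - 3)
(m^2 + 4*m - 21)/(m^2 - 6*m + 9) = (m + 7)/(m - 3)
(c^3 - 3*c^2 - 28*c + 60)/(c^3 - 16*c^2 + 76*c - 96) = (c + 5)/(c - 8)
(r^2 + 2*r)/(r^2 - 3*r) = (r + 2)/(r - 3)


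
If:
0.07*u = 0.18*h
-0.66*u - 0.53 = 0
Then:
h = -0.31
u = -0.80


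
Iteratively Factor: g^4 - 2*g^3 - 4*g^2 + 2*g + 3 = (g - 3)*(g^3 + g^2 - g - 1) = (g - 3)*(g + 1)*(g^2 - 1) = (g - 3)*(g + 1)^2*(g - 1)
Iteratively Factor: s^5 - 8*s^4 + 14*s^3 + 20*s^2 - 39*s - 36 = (s + 1)*(s^4 - 9*s^3 + 23*s^2 - 3*s - 36) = (s - 4)*(s + 1)*(s^3 - 5*s^2 + 3*s + 9) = (s - 4)*(s + 1)^2*(s^2 - 6*s + 9) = (s - 4)*(s - 3)*(s + 1)^2*(s - 3)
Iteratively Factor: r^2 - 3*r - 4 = (r + 1)*(r - 4)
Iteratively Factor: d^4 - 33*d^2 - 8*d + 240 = (d + 4)*(d^3 - 4*d^2 - 17*d + 60) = (d + 4)^2*(d^2 - 8*d + 15) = (d - 3)*(d + 4)^2*(d - 5)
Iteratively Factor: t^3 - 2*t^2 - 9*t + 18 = (t - 3)*(t^2 + t - 6) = (t - 3)*(t - 2)*(t + 3)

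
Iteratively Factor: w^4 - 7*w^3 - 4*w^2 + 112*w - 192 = (w - 4)*(w^3 - 3*w^2 - 16*w + 48) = (w - 4)*(w - 3)*(w^2 - 16) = (w - 4)*(w - 3)*(w + 4)*(w - 4)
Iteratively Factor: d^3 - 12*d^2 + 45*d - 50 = (d - 5)*(d^2 - 7*d + 10) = (d - 5)^2*(d - 2)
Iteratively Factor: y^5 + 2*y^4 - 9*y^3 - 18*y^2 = (y + 2)*(y^4 - 9*y^2) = (y - 3)*(y + 2)*(y^3 + 3*y^2) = y*(y - 3)*(y + 2)*(y^2 + 3*y) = y^2*(y - 3)*(y + 2)*(y + 3)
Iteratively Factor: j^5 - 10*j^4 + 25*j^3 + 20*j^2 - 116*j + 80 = (j + 2)*(j^4 - 12*j^3 + 49*j^2 - 78*j + 40) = (j - 4)*(j + 2)*(j^3 - 8*j^2 + 17*j - 10) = (j - 4)*(j - 1)*(j + 2)*(j^2 - 7*j + 10) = (j - 4)*(j - 2)*(j - 1)*(j + 2)*(j - 5)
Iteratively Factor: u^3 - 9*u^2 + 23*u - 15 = (u - 5)*(u^2 - 4*u + 3) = (u - 5)*(u - 3)*(u - 1)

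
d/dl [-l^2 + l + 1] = 1 - 2*l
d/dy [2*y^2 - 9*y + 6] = 4*y - 9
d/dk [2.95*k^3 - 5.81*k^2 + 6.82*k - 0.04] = 8.85*k^2 - 11.62*k + 6.82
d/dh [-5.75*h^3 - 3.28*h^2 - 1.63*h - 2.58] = -17.25*h^2 - 6.56*h - 1.63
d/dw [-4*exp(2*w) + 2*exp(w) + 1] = (2 - 8*exp(w))*exp(w)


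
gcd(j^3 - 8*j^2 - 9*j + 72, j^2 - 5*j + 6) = j - 3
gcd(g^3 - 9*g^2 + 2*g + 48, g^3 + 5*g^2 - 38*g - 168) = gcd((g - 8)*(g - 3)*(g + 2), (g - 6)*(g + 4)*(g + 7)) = 1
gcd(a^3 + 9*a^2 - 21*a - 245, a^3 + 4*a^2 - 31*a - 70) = a^2 + 2*a - 35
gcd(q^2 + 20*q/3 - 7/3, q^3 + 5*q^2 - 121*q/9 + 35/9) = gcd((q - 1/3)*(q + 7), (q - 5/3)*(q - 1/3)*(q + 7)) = q^2 + 20*q/3 - 7/3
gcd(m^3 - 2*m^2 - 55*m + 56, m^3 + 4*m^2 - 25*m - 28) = m + 7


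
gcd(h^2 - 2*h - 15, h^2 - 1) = 1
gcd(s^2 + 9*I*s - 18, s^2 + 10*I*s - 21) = s + 3*I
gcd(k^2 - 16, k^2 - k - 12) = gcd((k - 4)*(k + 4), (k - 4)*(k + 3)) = k - 4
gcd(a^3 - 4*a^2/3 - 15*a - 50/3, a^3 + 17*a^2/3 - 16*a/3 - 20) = a + 5/3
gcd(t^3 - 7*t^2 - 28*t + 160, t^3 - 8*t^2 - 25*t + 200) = t^2 - 3*t - 40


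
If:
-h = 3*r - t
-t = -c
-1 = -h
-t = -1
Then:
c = 1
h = 1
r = 0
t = 1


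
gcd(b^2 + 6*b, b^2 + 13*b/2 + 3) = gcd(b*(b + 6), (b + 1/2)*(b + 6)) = b + 6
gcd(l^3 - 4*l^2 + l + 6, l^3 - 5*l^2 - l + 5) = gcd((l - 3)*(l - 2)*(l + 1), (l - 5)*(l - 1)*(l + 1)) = l + 1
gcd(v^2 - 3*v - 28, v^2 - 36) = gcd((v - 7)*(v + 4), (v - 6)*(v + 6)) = 1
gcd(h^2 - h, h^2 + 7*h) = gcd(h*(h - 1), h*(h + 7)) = h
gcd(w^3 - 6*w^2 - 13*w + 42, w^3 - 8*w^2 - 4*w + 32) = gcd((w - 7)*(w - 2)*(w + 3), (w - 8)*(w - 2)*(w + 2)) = w - 2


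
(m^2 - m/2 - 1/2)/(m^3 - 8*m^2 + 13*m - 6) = (m + 1/2)/(m^2 - 7*m + 6)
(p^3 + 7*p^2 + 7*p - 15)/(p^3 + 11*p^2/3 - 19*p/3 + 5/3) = 3*(p + 3)/(3*p - 1)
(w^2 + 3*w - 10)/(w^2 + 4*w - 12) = (w + 5)/(w + 6)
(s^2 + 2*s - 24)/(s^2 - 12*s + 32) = (s + 6)/(s - 8)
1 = 1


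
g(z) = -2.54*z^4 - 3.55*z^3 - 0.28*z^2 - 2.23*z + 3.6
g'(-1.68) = 16.83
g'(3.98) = -813.69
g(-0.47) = 4.83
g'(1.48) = -59.32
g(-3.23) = -148.96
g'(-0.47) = -3.26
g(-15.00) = -116632.20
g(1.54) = -27.75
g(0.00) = 3.60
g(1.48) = -24.01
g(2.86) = -258.06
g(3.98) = -870.85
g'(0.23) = -3.05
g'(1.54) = -65.46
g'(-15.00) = 31899.92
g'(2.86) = -328.62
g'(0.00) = -2.23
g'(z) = -10.16*z^3 - 10.65*z^2 - 0.56*z - 2.23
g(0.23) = 3.02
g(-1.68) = 3.16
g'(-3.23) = 230.84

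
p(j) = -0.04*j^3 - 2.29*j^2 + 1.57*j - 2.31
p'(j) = -0.12*j^2 - 4.58*j + 1.57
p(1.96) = -8.33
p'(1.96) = -7.87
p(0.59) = -2.19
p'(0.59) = -1.17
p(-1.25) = -7.77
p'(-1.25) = 7.11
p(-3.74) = -38.12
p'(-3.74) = 17.02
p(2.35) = -11.79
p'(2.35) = -9.86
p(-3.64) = -36.44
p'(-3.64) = 16.65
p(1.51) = -5.30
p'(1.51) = -5.62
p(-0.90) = -5.55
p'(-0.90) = 5.59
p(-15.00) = -406.11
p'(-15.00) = 43.27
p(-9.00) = -172.77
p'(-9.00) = 33.07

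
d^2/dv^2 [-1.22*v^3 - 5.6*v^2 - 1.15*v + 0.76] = -7.32*v - 11.2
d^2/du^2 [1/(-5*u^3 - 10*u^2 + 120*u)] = 2*(u*(3*u + 2)*(u^2 + 2*u - 24) - (3*u^2 + 4*u - 24)^2)/(5*u^3*(u^2 + 2*u - 24)^3)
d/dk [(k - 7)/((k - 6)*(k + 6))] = (-k^2 + 14*k - 36)/(k^4 - 72*k^2 + 1296)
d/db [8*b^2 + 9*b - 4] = 16*b + 9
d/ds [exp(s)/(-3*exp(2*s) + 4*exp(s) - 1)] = (3*exp(3*s) - exp(s))/(9*exp(4*s) - 24*exp(3*s) + 22*exp(2*s) - 8*exp(s) + 1)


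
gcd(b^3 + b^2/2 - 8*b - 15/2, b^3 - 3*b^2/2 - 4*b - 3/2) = b^2 - 2*b - 3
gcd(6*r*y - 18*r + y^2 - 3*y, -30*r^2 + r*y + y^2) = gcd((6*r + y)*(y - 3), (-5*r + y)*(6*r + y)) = 6*r + y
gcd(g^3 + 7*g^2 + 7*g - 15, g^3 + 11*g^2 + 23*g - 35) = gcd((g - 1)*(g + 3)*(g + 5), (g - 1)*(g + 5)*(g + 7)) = g^2 + 4*g - 5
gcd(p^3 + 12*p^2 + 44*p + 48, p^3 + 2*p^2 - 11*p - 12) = p + 4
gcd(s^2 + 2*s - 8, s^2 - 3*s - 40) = 1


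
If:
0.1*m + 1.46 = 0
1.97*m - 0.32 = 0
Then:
No Solution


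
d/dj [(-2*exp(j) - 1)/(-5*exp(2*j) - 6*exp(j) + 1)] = 2*(-(2*exp(j) + 1)*(5*exp(j) + 3) + 5*exp(2*j) + 6*exp(j) - 1)*exp(j)/(5*exp(2*j) + 6*exp(j) - 1)^2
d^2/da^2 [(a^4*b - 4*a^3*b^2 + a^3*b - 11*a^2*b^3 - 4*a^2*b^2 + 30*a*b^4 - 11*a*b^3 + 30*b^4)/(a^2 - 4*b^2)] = 2*b*(a^3 + 6*a^2*b + 12*a*b^2 + 22*b^3 - 7*b^2)/(a^3 + 6*a^2*b + 12*a*b^2 + 8*b^3)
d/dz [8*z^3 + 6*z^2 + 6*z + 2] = 24*z^2 + 12*z + 6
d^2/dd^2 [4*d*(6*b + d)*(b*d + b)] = 8*b*(6*b + 3*d + 1)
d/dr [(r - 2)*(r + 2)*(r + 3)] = 3*r^2 + 6*r - 4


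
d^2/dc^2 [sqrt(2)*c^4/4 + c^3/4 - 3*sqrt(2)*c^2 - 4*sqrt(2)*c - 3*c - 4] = 3*sqrt(2)*c^2 + 3*c/2 - 6*sqrt(2)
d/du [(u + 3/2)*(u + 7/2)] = 2*u + 5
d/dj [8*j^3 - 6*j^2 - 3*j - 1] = 24*j^2 - 12*j - 3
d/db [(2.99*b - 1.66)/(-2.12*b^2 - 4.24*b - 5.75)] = (6.3388*b^2 - 7.0384*b - 24.2309)/(4.4944*b^4 + 17.9776*b^3 + 42.3576*b^2 + 48.76*b + 33.0625)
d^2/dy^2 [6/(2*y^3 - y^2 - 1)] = 12*(-4*y^2*(3*y - 1)^2 + (1 - 6*y)*(-2*y^3 + y^2 + 1))/(-2*y^3 + y^2 + 1)^3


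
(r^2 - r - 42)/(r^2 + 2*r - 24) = (r - 7)/(r - 4)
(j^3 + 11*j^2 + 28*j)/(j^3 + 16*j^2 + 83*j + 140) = j/(j + 5)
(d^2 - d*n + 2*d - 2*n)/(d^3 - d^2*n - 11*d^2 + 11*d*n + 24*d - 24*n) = (d + 2)/(d^2 - 11*d + 24)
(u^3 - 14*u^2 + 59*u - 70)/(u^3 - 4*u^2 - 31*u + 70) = (u - 5)/(u + 5)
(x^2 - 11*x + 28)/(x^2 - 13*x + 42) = (x - 4)/(x - 6)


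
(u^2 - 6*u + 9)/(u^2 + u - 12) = (u - 3)/(u + 4)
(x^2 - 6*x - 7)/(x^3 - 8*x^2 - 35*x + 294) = (x + 1)/(x^2 - x - 42)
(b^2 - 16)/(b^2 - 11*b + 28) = (b + 4)/(b - 7)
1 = 1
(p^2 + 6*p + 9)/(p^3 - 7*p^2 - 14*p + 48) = (p + 3)/(p^2 - 10*p + 16)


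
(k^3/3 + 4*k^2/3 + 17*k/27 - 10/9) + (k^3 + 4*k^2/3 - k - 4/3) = 4*k^3/3 + 8*k^2/3 - 10*k/27 - 22/9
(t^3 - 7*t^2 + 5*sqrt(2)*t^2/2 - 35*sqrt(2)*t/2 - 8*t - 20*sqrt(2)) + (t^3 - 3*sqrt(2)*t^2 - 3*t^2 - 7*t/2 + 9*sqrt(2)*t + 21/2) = 2*t^3 - 10*t^2 - sqrt(2)*t^2/2 - 17*sqrt(2)*t/2 - 23*t/2 - 20*sqrt(2) + 21/2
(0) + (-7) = -7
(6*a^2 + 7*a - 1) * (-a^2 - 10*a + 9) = -6*a^4 - 67*a^3 - 15*a^2 + 73*a - 9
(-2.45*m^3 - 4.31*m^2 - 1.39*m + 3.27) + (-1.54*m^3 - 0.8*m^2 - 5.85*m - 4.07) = -3.99*m^3 - 5.11*m^2 - 7.24*m - 0.8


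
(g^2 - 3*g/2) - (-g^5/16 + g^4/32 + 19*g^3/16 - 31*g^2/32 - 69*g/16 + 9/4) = g^5/16 - g^4/32 - 19*g^3/16 + 63*g^2/32 + 45*g/16 - 9/4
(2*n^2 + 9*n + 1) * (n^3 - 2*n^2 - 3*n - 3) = 2*n^5 + 5*n^4 - 23*n^3 - 35*n^2 - 30*n - 3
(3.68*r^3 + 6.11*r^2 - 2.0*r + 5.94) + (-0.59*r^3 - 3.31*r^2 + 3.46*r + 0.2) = 3.09*r^3 + 2.8*r^2 + 1.46*r + 6.14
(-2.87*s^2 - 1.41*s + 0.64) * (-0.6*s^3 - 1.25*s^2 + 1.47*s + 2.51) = 1.722*s^5 + 4.4335*s^4 - 2.8404*s^3 - 10.0764*s^2 - 2.5983*s + 1.6064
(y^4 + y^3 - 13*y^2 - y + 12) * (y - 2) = y^5 - y^4 - 15*y^3 + 25*y^2 + 14*y - 24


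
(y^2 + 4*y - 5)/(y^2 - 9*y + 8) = (y + 5)/(y - 8)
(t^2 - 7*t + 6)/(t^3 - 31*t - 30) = (t - 1)/(t^2 + 6*t + 5)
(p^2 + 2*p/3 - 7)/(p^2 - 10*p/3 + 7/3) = (p + 3)/(p - 1)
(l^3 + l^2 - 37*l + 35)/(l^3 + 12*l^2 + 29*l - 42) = (l - 5)/(l + 6)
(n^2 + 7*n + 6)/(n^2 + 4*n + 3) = (n + 6)/(n + 3)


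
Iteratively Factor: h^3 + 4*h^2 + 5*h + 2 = (h + 2)*(h^2 + 2*h + 1) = (h + 1)*(h + 2)*(h + 1)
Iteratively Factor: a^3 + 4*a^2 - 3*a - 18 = (a + 3)*(a^2 + a - 6) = (a - 2)*(a + 3)*(a + 3)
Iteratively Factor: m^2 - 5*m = (m)*(m - 5)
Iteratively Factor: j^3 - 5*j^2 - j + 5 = (j - 1)*(j^2 - 4*j - 5) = (j - 1)*(j + 1)*(j - 5)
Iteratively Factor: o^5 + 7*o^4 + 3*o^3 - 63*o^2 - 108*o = (o - 3)*(o^4 + 10*o^3 + 33*o^2 + 36*o) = (o - 3)*(o + 3)*(o^3 + 7*o^2 + 12*o) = (o - 3)*(o + 3)*(o + 4)*(o^2 + 3*o) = o*(o - 3)*(o + 3)*(o + 4)*(o + 3)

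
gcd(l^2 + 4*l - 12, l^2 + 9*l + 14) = 1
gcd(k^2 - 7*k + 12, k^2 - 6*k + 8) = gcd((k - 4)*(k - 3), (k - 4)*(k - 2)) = k - 4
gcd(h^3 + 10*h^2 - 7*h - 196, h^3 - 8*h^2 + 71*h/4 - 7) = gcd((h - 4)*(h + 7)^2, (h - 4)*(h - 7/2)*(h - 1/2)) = h - 4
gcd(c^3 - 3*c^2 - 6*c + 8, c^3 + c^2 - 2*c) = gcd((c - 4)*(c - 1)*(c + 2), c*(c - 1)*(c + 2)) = c^2 + c - 2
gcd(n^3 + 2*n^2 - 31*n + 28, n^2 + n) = 1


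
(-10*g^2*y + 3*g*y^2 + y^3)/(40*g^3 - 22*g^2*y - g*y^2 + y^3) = y/(-4*g + y)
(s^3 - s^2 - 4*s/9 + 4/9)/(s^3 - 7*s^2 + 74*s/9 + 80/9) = (3*s^2 - 5*s + 2)/(3*s^2 - 23*s + 40)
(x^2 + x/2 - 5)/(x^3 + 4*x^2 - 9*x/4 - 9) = 2*(2*x^2 + x - 10)/(4*x^3 + 16*x^2 - 9*x - 36)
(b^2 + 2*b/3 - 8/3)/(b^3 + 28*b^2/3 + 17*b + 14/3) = (3*b - 4)/(3*b^2 + 22*b + 7)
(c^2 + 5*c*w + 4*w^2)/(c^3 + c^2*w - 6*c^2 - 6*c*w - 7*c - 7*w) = (c + 4*w)/(c^2 - 6*c - 7)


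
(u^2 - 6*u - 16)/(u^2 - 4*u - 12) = (u - 8)/(u - 6)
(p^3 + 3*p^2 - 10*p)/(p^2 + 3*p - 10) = p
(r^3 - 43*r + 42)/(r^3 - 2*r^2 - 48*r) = (-r^3 + 43*r - 42)/(r*(-r^2 + 2*r + 48))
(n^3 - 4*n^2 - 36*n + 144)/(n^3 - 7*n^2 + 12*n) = (n^2 - 36)/(n*(n - 3))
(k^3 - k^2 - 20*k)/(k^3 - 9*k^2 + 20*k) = (k + 4)/(k - 4)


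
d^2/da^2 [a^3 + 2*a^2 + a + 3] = 6*a + 4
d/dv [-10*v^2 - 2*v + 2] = -20*v - 2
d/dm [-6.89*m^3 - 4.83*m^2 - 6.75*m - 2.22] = -20.67*m^2 - 9.66*m - 6.75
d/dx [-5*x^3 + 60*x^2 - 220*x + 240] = -15*x^2 + 120*x - 220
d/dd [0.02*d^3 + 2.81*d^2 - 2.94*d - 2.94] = 0.06*d^2 + 5.62*d - 2.94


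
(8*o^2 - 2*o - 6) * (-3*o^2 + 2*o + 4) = -24*o^4 + 22*o^3 + 46*o^2 - 20*o - 24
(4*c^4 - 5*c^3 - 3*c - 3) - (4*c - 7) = 4*c^4 - 5*c^3 - 7*c + 4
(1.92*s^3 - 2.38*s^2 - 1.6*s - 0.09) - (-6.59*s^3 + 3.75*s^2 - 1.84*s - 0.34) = 8.51*s^3 - 6.13*s^2 + 0.24*s + 0.25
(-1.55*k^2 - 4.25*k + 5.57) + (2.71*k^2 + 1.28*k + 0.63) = 1.16*k^2 - 2.97*k + 6.2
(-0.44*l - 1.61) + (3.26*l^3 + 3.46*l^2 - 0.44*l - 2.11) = 3.26*l^3 + 3.46*l^2 - 0.88*l - 3.72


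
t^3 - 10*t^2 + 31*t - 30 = (t - 5)*(t - 3)*(t - 2)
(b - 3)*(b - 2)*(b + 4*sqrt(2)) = b^3 - 5*b^2 + 4*sqrt(2)*b^2 - 20*sqrt(2)*b + 6*b + 24*sqrt(2)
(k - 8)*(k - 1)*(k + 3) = k^3 - 6*k^2 - 19*k + 24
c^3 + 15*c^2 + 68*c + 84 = (c + 2)*(c + 6)*(c + 7)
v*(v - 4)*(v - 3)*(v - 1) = v^4 - 8*v^3 + 19*v^2 - 12*v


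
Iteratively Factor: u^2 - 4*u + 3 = (u - 1)*(u - 3)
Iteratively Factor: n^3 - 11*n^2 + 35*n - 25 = (n - 5)*(n^2 - 6*n + 5) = (n - 5)^2*(n - 1)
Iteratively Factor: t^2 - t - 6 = (t + 2)*(t - 3)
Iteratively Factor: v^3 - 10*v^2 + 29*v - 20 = (v - 5)*(v^2 - 5*v + 4) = (v - 5)*(v - 4)*(v - 1)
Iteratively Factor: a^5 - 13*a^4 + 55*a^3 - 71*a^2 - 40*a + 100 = (a - 2)*(a^4 - 11*a^3 + 33*a^2 - 5*a - 50) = (a - 5)*(a - 2)*(a^3 - 6*a^2 + 3*a + 10) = (a - 5)*(a - 2)*(a + 1)*(a^2 - 7*a + 10) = (a - 5)^2*(a - 2)*(a + 1)*(a - 2)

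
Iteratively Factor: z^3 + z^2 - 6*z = (z - 2)*(z^2 + 3*z) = (z - 2)*(z + 3)*(z)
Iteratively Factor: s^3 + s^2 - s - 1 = (s - 1)*(s^2 + 2*s + 1) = (s - 1)*(s + 1)*(s + 1)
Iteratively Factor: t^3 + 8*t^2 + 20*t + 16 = (t + 2)*(t^2 + 6*t + 8) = (t + 2)^2*(t + 4)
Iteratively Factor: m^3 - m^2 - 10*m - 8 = (m - 4)*(m^2 + 3*m + 2) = (m - 4)*(m + 1)*(m + 2)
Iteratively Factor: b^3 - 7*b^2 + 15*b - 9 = (b - 3)*(b^2 - 4*b + 3) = (b - 3)*(b - 1)*(b - 3)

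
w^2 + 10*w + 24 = (w + 4)*(w + 6)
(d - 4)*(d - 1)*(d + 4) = d^3 - d^2 - 16*d + 16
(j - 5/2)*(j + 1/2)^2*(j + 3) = j^4 + 3*j^3/2 - 27*j^2/4 - 59*j/8 - 15/8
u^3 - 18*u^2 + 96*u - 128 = (u - 8)^2*(u - 2)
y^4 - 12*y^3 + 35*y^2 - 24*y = y*(y - 8)*(y - 3)*(y - 1)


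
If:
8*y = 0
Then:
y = 0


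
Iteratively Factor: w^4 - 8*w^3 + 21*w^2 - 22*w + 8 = (w - 1)*(w^3 - 7*w^2 + 14*w - 8) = (w - 2)*(w - 1)*(w^2 - 5*w + 4) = (w - 2)*(w - 1)^2*(w - 4)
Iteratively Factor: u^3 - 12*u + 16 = (u - 2)*(u^2 + 2*u - 8) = (u - 2)*(u + 4)*(u - 2)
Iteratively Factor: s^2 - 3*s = (s)*(s - 3)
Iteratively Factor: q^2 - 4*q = (q)*(q - 4)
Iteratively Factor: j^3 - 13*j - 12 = (j - 4)*(j^2 + 4*j + 3) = (j - 4)*(j + 3)*(j + 1)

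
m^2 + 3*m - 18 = (m - 3)*(m + 6)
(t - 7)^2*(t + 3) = t^3 - 11*t^2 + 7*t + 147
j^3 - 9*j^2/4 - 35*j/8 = j*(j - 7/2)*(j + 5/4)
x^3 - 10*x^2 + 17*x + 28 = (x - 7)*(x - 4)*(x + 1)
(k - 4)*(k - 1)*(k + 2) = k^3 - 3*k^2 - 6*k + 8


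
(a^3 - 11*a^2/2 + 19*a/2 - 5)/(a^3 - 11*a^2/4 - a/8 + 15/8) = 4*(a - 2)/(4*a + 3)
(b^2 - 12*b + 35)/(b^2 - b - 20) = (b - 7)/(b + 4)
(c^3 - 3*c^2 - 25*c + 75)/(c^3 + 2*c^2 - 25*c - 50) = (c - 3)/(c + 2)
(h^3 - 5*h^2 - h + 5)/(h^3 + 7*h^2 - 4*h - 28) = (h^3 - 5*h^2 - h + 5)/(h^3 + 7*h^2 - 4*h - 28)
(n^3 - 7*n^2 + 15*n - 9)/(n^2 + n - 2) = (n^2 - 6*n + 9)/(n + 2)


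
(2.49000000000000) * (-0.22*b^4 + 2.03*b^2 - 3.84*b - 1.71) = -0.5478*b^4 + 5.0547*b^2 - 9.5616*b - 4.2579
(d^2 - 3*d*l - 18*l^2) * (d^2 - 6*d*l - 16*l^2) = d^4 - 9*d^3*l - 16*d^2*l^2 + 156*d*l^3 + 288*l^4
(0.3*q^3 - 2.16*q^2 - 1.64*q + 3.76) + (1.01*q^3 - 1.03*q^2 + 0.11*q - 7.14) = 1.31*q^3 - 3.19*q^2 - 1.53*q - 3.38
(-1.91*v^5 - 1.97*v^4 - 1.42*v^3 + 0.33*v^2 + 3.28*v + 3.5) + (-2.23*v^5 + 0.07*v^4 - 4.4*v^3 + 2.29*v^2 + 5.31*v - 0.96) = -4.14*v^5 - 1.9*v^4 - 5.82*v^3 + 2.62*v^2 + 8.59*v + 2.54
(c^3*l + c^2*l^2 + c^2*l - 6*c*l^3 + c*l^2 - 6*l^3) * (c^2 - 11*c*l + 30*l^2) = c^5*l - 10*c^4*l^2 + c^4*l + 13*c^3*l^3 - 10*c^3*l^2 + 96*c^2*l^4 + 13*c^2*l^3 - 180*c*l^5 + 96*c*l^4 - 180*l^5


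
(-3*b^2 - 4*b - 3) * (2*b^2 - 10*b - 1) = -6*b^4 + 22*b^3 + 37*b^2 + 34*b + 3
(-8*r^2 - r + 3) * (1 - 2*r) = 16*r^3 - 6*r^2 - 7*r + 3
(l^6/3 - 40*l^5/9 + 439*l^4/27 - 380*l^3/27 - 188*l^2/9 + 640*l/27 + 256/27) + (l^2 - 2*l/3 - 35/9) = l^6/3 - 40*l^5/9 + 439*l^4/27 - 380*l^3/27 - 179*l^2/9 + 622*l/27 + 151/27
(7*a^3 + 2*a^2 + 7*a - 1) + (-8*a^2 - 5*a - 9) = 7*a^3 - 6*a^2 + 2*a - 10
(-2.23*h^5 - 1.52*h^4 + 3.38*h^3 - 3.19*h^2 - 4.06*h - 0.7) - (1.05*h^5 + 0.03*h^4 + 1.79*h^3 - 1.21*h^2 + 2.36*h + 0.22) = -3.28*h^5 - 1.55*h^4 + 1.59*h^3 - 1.98*h^2 - 6.42*h - 0.92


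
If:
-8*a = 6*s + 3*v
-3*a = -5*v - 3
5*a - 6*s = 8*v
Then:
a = -3/10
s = 79/100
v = -39/50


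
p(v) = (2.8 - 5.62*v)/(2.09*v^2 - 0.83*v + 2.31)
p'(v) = (0.83 - 4.18*v)*(2.8 - 5.62*v)/(2.09*v^2 - 0.83*v + 2.31)^2 - 5.62/(2.09*v^2 - 0.83*v + 2.31) = (11.7458*v^2 - 11.704*v - 10.6582)/(4.3681*v^4 - 3.4694*v^3 + 10.3447*v^2 - 3.8346*v + 5.3361)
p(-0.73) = 1.71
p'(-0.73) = 0.26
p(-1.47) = 1.37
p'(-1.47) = 0.49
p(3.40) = -0.69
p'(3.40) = 0.15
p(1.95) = -0.94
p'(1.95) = 0.15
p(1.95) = -0.94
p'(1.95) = 0.15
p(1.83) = -0.96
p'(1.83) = 0.12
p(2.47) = -0.85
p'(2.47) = 0.19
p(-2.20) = 1.06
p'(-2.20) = 0.35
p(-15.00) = 0.18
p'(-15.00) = 0.01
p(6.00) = -0.43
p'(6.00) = 0.06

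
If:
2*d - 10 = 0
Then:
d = 5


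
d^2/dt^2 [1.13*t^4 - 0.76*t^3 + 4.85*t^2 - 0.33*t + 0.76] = 13.56*t^2 - 4.56*t + 9.7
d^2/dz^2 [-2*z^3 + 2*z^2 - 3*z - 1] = 4 - 12*z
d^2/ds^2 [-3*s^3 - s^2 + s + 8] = -18*s - 2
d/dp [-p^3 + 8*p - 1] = 8 - 3*p^2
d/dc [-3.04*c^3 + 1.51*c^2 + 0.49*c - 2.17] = -9.12*c^2 + 3.02*c + 0.49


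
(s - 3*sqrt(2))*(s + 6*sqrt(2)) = s^2 + 3*sqrt(2)*s - 36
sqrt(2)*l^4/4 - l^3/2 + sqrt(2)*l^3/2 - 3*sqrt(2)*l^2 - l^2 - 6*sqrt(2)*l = l*(l/2 + sqrt(2))*(l - 3*sqrt(2))*(sqrt(2)*l/2 + sqrt(2))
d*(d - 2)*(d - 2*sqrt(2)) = d^3 - 2*sqrt(2)*d^2 - 2*d^2 + 4*sqrt(2)*d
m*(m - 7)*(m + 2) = m^3 - 5*m^2 - 14*m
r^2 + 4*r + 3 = (r + 1)*(r + 3)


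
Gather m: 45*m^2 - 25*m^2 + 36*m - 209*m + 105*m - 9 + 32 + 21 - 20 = 20*m^2 - 68*m + 24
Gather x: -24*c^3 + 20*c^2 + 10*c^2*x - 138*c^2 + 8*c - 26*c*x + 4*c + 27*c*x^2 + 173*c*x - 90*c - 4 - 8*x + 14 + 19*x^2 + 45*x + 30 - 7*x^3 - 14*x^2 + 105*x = -24*c^3 - 118*c^2 - 78*c - 7*x^3 + x^2*(27*c + 5) + x*(10*c^2 + 147*c + 142) + 40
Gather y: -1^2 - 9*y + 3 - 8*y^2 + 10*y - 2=-8*y^2 + y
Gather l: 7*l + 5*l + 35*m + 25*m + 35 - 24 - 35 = 12*l + 60*m - 24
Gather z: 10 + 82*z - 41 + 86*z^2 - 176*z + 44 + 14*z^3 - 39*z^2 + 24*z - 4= 14*z^3 + 47*z^2 - 70*z + 9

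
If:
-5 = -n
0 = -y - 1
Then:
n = 5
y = -1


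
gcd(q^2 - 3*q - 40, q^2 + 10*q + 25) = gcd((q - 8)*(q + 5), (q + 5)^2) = q + 5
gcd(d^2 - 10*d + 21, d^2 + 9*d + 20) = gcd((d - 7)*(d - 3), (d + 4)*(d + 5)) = 1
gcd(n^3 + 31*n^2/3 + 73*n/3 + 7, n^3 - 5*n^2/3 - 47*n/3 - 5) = n^2 + 10*n/3 + 1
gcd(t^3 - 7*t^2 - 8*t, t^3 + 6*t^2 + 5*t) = t^2 + t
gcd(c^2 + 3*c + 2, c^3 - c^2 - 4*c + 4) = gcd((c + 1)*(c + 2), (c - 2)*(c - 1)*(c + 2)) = c + 2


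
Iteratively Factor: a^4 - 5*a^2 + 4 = (a - 1)*(a^3 + a^2 - 4*a - 4) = (a - 1)*(a + 1)*(a^2 - 4) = (a - 1)*(a + 1)*(a + 2)*(a - 2)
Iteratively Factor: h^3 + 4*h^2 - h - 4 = (h + 4)*(h^2 - 1) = (h + 1)*(h + 4)*(h - 1)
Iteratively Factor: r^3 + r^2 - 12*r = (r + 4)*(r^2 - 3*r) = (r - 3)*(r + 4)*(r)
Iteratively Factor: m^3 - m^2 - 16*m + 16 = (m + 4)*(m^2 - 5*m + 4) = (m - 4)*(m + 4)*(m - 1)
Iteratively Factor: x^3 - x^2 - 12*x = (x - 4)*(x^2 + 3*x) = x*(x - 4)*(x + 3)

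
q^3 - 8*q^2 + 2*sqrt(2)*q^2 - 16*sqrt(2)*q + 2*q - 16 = (q - 8)*(q + sqrt(2))^2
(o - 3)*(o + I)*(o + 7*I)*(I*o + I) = I*o^4 - 8*o^3 - 2*I*o^3 + 16*o^2 - 10*I*o^2 + 24*o + 14*I*o + 21*I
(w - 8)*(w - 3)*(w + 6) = w^3 - 5*w^2 - 42*w + 144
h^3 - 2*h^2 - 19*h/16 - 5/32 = (h - 5/2)*(h + 1/4)^2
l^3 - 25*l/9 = l*(l - 5/3)*(l + 5/3)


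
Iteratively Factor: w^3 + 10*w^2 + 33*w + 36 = (w + 3)*(w^2 + 7*w + 12) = (w + 3)^2*(w + 4)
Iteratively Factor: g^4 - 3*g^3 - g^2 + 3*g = (g)*(g^3 - 3*g^2 - g + 3) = g*(g - 1)*(g^2 - 2*g - 3) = g*(g - 3)*(g - 1)*(g + 1)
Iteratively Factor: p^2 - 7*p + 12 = (p - 4)*(p - 3)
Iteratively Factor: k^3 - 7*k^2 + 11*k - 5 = (k - 1)*(k^2 - 6*k + 5) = (k - 5)*(k - 1)*(k - 1)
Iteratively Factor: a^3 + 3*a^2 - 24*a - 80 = (a + 4)*(a^2 - a - 20) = (a + 4)^2*(a - 5)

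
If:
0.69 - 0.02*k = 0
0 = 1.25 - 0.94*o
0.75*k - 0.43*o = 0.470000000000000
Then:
No Solution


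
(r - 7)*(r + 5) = r^2 - 2*r - 35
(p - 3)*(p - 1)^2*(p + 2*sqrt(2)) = p^4 - 5*p^3 + 2*sqrt(2)*p^3 - 10*sqrt(2)*p^2 + 7*p^2 - 3*p + 14*sqrt(2)*p - 6*sqrt(2)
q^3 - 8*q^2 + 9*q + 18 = (q - 6)*(q - 3)*(q + 1)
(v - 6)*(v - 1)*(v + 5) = v^3 - 2*v^2 - 29*v + 30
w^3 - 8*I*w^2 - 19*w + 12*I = (w - 4*I)*(w - 3*I)*(w - I)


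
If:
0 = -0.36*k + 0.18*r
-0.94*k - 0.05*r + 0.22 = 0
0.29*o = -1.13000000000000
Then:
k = 0.21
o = -3.90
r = 0.42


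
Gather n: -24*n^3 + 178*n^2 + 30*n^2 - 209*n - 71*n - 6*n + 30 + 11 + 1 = -24*n^3 + 208*n^2 - 286*n + 42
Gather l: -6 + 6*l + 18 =6*l + 12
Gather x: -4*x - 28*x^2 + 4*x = -28*x^2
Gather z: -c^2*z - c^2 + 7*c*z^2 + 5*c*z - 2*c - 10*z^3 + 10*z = -c^2 + 7*c*z^2 - 2*c - 10*z^3 + z*(-c^2 + 5*c + 10)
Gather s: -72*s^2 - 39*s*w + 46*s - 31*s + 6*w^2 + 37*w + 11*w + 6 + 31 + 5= -72*s^2 + s*(15 - 39*w) + 6*w^2 + 48*w + 42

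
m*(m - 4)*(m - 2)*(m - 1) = m^4 - 7*m^3 + 14*m^2 - 8*m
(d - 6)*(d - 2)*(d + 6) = d^3 - 2*d^2 - 36*d + 72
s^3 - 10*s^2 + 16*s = s*(s - 8)*(s - 2)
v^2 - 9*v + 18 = (v - 6)*(v - 3)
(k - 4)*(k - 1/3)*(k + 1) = k^3 - 10*k^2/3 - 3*k + 4/3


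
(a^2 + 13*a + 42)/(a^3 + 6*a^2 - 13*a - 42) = (a + 6)/(a^2 - a - 6)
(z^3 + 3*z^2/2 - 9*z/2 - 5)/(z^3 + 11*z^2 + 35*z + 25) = (z^2 + z/2 - 5)/(z^2 + 10*z + 25)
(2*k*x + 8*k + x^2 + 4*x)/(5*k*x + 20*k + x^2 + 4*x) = (2*k + x)/(5*k + x)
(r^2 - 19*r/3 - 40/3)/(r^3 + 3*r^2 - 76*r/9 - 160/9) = 3*(r - 8)/(3*r^2 + 4*r - 32)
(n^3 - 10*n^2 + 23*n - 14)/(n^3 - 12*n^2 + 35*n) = (n^2 - 3*n + 2)/(n*(n - 5))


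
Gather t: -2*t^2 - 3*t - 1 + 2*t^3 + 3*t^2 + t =2*t^3 + t^2 - 2*t - 1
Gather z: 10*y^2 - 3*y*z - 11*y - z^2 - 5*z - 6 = 10*y^2 - 11*y - z^2 + z*(-3*y - 5) - 6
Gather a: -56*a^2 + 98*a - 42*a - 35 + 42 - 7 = -56*a^2 + 56*a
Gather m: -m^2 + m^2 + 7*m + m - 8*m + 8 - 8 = 0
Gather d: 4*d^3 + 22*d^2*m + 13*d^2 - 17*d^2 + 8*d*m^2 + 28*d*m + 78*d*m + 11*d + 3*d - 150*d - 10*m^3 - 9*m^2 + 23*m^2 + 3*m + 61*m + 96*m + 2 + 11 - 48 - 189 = 4*d^3 + d^2*(22*m - 4) + d*(8*m^2 + 106*m - 136) - 10*m^3 + 14*m^2 + 160*m - 224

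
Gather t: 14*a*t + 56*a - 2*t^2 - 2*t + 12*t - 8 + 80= 56*a - 2*t^2 + t*(14*a + 10) + 72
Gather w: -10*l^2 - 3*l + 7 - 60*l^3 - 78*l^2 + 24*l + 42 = -60*l^3 - 88*l^2 + 21*l + 49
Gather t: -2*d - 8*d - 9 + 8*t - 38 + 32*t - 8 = -10*d + 40*t - 55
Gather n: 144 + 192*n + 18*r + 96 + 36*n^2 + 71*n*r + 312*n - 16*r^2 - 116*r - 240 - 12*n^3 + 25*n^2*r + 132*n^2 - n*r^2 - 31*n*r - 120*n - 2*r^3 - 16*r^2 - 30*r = -12*n^3 + n^2*(25*r + 168) + n*(-r^2 + 40*r + 384) - 2*r^3 - 32*r^2 - 128*r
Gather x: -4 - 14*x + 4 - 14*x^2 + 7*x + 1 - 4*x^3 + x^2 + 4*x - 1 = -4*x^3 - 13*x^2 - 3*x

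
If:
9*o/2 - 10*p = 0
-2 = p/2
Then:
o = -80/9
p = -4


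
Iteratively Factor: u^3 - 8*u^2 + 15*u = (u - 5)*(u^2 - 3*u) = (u - 5)*(u - 3)*(u)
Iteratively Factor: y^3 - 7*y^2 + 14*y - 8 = (y - 4)*(y^2 - 3*y + 2) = (y - 4)*(y - 1)*(y - 2)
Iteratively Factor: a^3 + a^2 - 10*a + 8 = (a + 4)*(a^2 - 3*a + 2) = (a - 2)*(a + 4)*(a - 1)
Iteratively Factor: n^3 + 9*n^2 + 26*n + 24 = (n + 4)*(n^2 + 5*n + 6) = (n + 3)*(n + 4)*(n + 2)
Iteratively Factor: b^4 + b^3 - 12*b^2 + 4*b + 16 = (b - 2)*(b^3 + 3*b^2 - 6*b - 8) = (b - 2)*(b + 4)*(b^2 - b - 2) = (b - 2)^2*(b + 4)*(b + 1)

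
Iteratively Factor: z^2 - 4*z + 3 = (z - 1)*(z - 3)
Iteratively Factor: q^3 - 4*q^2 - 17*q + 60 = (q + 4)*(q^2 - 8*q + 15) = (q - 3)*(q + 4)*(q - 5)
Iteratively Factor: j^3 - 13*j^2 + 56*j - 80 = (j - 5)*(j^2 - 8*j + 16) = (j - 5)*(j - 4)*(j - 4)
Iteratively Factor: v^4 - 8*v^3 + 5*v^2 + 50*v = (v + 2)*(v^3 - 10*v^2 + 25*v) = v*(v + 2)*(v^2 - 10*v + 25) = v*(v - 5)*(v + 2)*(v - 5)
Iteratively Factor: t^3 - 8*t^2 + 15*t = (t)*(t^2 - 8*t + 15) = t*(t - 3)*(t - 5)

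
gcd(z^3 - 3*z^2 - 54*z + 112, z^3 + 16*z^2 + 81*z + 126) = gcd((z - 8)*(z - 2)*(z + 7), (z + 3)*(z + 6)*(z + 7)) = z + 7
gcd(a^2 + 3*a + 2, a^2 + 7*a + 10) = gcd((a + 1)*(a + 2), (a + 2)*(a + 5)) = a + 2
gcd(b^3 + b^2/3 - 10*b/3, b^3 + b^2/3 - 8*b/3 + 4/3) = b + 2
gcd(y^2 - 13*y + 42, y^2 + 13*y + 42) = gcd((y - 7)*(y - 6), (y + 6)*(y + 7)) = 1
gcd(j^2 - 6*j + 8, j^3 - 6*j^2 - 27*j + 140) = j - 4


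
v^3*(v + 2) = v^4 + 2*v^3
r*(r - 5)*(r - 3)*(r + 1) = r^4 - 7*r^3 + 7*r^2 + 15*r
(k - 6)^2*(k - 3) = k^3 - 15*k^2 + 72*k - 108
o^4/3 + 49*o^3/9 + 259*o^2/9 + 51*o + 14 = (o/3 + 1)*(o + 1/3)*(o + 6)*(o + 7)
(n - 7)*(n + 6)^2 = n^3 + 5*n^2 - 48*n - 252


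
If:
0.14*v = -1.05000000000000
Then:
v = -7.50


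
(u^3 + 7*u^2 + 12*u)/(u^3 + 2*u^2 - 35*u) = (u^2 + 7*u + 12)/(u^2 + 2*u - 35)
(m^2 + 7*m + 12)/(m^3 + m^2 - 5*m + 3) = (m + 4)/(m^2 - 2*m + 1)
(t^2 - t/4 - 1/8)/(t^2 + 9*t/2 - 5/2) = (t + 1/4)/(t + 5)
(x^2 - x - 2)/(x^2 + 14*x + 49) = (x^2 - x - 2)/(x^2 + 14*x + 49)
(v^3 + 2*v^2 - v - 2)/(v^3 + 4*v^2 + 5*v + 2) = (v - 1)/(v + 1)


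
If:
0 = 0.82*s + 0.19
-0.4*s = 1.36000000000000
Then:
No Solution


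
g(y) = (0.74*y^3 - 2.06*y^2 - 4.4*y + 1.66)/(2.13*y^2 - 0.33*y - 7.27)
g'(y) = (0.33 - 4.26*y)*(0.74*y^3 - 2.06*y^2 - 4.4*y + 1.66)/(2.13*y^2 - 0.33*y - 7.27)^2 + (2.22*y^2 - 4.12*y - 4.4)/(2.13*y^2 - 0.33*y - 7.27) = (1.5762*y^4 - 0.4884*y^3 - 6.0876*y^2 + 22.8808*y + 32.5358)/(4.5369*y^4 - 1.4058*y^3 - 30.8613*y^2 + 4.7982*y + 52.8529)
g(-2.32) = -1.71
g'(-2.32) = -0.06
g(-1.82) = -4.19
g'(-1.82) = -60.62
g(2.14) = -5.59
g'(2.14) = 25.89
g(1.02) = 0.78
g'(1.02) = 1.75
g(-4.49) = -2.34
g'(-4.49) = 0.36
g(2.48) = -2.12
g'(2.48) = 4.14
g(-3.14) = -1.88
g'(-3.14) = 0.32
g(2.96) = -0.98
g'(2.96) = 1.43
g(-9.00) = -3.95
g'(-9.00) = 0.35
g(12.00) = 3.15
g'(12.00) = 0.36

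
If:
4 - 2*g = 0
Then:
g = 2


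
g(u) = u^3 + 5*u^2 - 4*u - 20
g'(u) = 3*u^2 + 10*u - 4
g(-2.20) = 2.35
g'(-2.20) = -11.48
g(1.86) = -3.71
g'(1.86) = 24.98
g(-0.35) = -18.03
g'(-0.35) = -7.13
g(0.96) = -18.35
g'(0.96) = 8.36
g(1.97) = -0.83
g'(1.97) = 27.34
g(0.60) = -20.38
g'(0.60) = 3.08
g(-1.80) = -2.43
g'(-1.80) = -12.28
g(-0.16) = -19.24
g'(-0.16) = -5.52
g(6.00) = 352.00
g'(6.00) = 164.00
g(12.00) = 2380.00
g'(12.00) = 548.00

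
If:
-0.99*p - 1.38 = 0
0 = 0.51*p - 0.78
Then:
No Solution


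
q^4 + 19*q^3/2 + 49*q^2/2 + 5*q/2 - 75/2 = (q - 1)*(q + 5/2)*(q + 3)*(q + 5)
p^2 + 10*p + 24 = (p + 4)*(p + 6)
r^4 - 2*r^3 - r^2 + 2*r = r*(r - 2)*(r - 1)*(r + 1)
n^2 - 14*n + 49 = (n - 7)^2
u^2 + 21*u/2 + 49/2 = (u + 7/2)*(u + 7)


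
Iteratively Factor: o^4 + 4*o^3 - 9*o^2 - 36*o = (o)*(o^3 + 4*o^2 - 9*o - 36) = o*(o + 4)*(o^2 - 9) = o*(o + 3)*(o + 4)*(o - 3)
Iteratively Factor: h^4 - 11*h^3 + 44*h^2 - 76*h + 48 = (h - 3)*(h^3 - 8*h^2 + 20*h - 16) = (h - 4)*(h - 3)*(h^2 - 4*h + 4) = (h - 4)*(h - 3)*(h - 2)*(h - 2)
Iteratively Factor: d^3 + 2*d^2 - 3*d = (d + 3)*(d^2 - d) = (d - 1)*(d + 3)*(d)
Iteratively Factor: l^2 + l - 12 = (l + 4)*(l - 3)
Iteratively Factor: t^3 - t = (t)*(t^2 - 1) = t*(t - 1)*(t + 1)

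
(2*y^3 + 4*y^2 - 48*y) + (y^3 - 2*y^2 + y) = 3*y^3 + 2*y^2 - 47*y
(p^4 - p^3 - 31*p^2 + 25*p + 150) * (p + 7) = p^5 + 6*p^4 - 38*p^3 - 192*p^2 + 325*p + 1050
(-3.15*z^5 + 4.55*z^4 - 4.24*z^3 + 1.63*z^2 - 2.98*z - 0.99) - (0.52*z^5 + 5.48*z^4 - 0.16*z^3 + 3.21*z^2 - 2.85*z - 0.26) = -3.67*z^5 - 0.930000000000001*z^4 - 4.08*z^3 - 1.58*z^2 - 0.13*z - 0.73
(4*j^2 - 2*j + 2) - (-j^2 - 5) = 5*j^2 - 2*j + 7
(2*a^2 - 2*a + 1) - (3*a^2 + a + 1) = -a^2 - 3*a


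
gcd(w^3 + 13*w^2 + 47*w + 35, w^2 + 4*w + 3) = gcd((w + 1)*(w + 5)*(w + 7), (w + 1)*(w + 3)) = w + 1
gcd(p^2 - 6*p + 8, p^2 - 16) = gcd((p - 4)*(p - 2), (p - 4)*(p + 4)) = p - 4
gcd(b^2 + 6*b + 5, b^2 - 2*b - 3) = b + 1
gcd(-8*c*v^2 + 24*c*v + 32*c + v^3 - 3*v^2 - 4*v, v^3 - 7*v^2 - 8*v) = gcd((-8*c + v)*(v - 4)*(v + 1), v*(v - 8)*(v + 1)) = v + 1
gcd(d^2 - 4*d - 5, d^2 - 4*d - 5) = d^2 - 4*d - 5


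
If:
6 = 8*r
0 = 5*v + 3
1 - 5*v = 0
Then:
No Solution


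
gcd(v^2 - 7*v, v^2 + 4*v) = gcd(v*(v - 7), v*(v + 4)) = v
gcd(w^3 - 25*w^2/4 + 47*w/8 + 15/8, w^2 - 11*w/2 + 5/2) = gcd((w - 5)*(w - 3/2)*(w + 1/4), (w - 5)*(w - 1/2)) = w - 5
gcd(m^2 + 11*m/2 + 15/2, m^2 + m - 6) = m + 3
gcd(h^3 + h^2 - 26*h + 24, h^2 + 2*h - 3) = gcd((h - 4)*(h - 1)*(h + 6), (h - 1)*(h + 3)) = h - 1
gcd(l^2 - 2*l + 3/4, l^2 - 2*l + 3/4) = l^2 - 2*l + 3/4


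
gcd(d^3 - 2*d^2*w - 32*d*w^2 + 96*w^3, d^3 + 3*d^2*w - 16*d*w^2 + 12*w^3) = d + 6*w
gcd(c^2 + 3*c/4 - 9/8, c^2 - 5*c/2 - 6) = c + 3/2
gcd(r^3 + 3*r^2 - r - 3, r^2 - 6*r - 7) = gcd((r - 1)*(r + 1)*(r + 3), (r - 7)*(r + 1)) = r + 1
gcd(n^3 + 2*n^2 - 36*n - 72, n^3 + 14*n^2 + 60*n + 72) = n^2 + 8*n + 12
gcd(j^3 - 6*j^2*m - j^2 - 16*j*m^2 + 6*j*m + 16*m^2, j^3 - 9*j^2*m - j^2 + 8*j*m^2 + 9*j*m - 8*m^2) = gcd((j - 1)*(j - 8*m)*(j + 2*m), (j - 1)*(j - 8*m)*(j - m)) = j^2 - 8*j*m - j + 8*m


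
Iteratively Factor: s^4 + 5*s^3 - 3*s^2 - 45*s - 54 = (s + 2)*(s^3 + 3*s^2 - 9*s - 27) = (s - 3)*(s + 2)*(s^2 + 6*s + 9) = (s - 3)*(s + 2)*(s + 3)*(s + 3)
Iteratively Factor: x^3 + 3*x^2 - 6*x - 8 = (x - 2)*(x^2 + 5*x + 4) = (x - 2)*(x + 4)*(x + 1)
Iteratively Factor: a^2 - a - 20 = (a - 5)*(a + 4)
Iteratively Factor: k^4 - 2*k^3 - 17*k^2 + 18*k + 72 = (k + 2)*(k^3 - 4*k^2 - 9*k + 36) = (k - 3)*(k + 2)*(k^2 - k - 12) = (k - 3)*(k + 2)*(k + 3)*(k - 4)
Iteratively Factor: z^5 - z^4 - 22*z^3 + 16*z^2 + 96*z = (z)*(z^4 - z^3 - 22*z^2 + 16*z + 96) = z*(z - 3)*(z^3 + 2*z^2 - 16*z - 32) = z*(z - 4)*(z - 3)*(z^2 + 6*z + 8) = z*(z - 4)*(z - 3)*(z + 2)*(z + 4)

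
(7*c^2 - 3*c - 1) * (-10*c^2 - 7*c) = -70*c^4 - 19*c^3 + 31*c^2 + 7*c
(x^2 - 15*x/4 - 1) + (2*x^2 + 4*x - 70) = 3*x^2 + x/4 - 71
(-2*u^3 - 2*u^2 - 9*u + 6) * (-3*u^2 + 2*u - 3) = 6*u^5 + 2*u^4 + 29*u^3 - 30*u^2 + 39*u - 18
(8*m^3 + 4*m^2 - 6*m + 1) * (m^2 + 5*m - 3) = 8*m^5 + 44*m^4 - 10*m^3 - 41*m^2 + 23*m - 3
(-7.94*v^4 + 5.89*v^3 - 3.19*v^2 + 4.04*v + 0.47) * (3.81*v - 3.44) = -30.2514*v^5 + 49.7545*v^4 - 32.4155*v^3 + 26.366*v^2 - 12.1069*v - 1.6168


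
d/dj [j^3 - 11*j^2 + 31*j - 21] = 3*j^2 - 22*j + 31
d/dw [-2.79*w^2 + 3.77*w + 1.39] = 3.77 - 5.58*w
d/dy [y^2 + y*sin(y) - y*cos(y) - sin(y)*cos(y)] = sqrt(2)*y*sin(y + pi/4) + 2*y - cos(2*y) - sqrt(2)*cos(y + pi/4)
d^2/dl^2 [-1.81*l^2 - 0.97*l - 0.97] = -3.62000000000000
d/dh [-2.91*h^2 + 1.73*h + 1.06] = 1.73 - 5.82*h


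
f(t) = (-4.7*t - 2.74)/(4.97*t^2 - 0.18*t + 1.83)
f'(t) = (0.18 - 9.94*t)*(-4.7*t - 2.74)/(4.97*t^2 - 0.18*t + 1.83)^2 - 4.7/(4.97*t^2 - 0.18*t + 1.83)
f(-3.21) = 0.23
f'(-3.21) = 0.05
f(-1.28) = 0.32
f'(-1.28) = -0.05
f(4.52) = -0.23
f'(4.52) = 0.06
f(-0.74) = 0.16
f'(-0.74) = -0.75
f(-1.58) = 0.32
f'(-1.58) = 0.03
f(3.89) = -0.28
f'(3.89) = 0.08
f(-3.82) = 0.20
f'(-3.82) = 0.04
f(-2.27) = 0.28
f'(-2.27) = 0.06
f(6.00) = -0.17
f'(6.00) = 0.03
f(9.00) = -0.11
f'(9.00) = 0.01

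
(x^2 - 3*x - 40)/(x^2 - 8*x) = (x + 5)/x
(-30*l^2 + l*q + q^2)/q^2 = -30*l^2/q^2 + l/q + 1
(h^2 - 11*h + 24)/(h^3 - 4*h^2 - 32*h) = (h - 3)/(h*(h + 4))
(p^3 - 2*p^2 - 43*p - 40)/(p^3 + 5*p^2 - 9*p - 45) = (p^2 - 7*p - 8)/(p^2 - 9)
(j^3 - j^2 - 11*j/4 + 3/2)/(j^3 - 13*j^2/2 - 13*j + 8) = (j^2 - j/2 - 3)/(j^2 - 6*j - 16)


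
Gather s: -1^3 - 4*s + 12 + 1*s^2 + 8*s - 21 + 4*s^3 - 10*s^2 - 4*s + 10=4*s^3 - 9*s^2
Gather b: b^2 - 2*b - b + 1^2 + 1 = b^2 - 3*b + 2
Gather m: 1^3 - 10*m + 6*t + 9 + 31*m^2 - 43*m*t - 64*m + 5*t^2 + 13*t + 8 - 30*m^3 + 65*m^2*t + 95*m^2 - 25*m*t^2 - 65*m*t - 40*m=-30*m^3 + m^2*(65*t + 126) + m*(-25*t^2 - 108*t - 114) + 5*t^2 + 19*t + 18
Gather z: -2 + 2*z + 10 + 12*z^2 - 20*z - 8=12*z^2 - 18*z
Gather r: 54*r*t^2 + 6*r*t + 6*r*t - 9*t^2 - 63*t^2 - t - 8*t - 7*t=r*(54*t^2 + 12*t) - 72*t^2 - 16*t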